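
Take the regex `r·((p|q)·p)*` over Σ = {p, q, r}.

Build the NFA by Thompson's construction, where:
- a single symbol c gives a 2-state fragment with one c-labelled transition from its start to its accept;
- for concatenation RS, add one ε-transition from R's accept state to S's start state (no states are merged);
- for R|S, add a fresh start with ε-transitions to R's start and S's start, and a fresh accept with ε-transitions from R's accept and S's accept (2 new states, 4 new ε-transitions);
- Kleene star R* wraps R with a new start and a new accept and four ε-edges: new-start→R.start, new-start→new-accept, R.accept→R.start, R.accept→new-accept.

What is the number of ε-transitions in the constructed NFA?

Bottom-up over the parse tree:
Each of the 4 symbol leaves contributes 0 ε-transitions.
  p|q — 4 ε-transitions
  (p|q)·p — 5 ε-transitions
  ((p|q)·p)* — 9 ε-transitions
  r·((p|q)·p)* — 10 ε-transitions

10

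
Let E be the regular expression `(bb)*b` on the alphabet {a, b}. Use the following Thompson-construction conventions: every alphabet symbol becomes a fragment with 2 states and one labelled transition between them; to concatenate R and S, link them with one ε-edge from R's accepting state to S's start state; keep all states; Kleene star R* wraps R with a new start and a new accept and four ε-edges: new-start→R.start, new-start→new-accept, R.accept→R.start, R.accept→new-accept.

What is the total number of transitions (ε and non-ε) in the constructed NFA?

Building bottom-up:
Each of the 3 symbol leaves contributes 1 transition (1 symbol, 0 ε).
  bb : 3 transitions (2 symbol, 1 ε)
  (bb)* : 7 transitions (2 symbol, 5 ε)
  (bb)*b : 9 transitions (3 symbol, 6 ε)

9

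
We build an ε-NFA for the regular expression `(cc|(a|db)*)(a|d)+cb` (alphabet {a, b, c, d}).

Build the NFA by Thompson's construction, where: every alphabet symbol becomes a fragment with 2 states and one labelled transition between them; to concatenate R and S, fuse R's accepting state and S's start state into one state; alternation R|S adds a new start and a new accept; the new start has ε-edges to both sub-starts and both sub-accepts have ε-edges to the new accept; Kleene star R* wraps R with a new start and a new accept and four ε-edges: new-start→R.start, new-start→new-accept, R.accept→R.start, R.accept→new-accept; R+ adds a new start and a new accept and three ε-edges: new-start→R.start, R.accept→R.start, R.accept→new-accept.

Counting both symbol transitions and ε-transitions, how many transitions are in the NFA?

Recursing over subexpressions:
Each of the 9 symbol leaves contributes 1 transition (1 symbol, 0 ε).
  cc : 2 transitions (2 symbol, 0 ε)
  db : 2 transitions (2 symbol, 0 ε)
  a|db : 7 transitions (3 symbol, 4 ε)
  (a|db)* : 11 transitions (3 symbol, 8 ε)
  cc|(a|db)* : 17 transitions (5 symbol, 12 ε)
  a|d : 6 transitions (2 symbol, 4 ε)
  (a|d)+ : 9 transitions (2 symbol, 7 ε)
  (cc|(a|db)*)(a|d)+cb : 28 transitions (9 symbol, 19 ε)

28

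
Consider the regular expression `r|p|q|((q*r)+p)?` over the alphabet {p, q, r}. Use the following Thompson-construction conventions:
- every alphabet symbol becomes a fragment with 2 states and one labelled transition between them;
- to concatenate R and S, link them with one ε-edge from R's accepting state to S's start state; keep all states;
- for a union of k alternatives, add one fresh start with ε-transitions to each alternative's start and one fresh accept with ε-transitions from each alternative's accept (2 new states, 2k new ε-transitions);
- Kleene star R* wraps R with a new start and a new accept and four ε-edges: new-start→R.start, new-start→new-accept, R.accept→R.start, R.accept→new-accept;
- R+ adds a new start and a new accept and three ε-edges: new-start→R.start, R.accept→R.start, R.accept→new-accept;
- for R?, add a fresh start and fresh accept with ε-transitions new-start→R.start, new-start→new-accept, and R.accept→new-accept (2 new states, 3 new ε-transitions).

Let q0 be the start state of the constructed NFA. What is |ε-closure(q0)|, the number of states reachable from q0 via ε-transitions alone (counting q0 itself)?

12

Work bottom-up. For each fragment F, track |ε-closure(F.start)| and whether F's accept lies in that closure (i.e. whether F accepts ε). A single-symbol fragment has closure size 1 and does not accept ε.
  q* → new start has ε-edges to the inner start and to the new accept, so C = 2 + 1 = 3
  q*r → C = 3 + 1 = 4 (closure spills across the concat boundary because the left factor accepts ε)
  (q*r)+ → C = 1 + 4 = 5 (the body doesn't accept ε, so the new accept is not reached)
  (q*r)+p → same as the first factor's closure: C = 5
  ((q*r)+p)? → C = 1 (new start) + 5 (body) + 1 (new accept, via ε) = 7
  r|p|q|((q*r)+p)? → C = 1 (new start) + (1 + 1 + 1 + 7) + 1 (new accept, since some branch ε-reaches its own accept) = 12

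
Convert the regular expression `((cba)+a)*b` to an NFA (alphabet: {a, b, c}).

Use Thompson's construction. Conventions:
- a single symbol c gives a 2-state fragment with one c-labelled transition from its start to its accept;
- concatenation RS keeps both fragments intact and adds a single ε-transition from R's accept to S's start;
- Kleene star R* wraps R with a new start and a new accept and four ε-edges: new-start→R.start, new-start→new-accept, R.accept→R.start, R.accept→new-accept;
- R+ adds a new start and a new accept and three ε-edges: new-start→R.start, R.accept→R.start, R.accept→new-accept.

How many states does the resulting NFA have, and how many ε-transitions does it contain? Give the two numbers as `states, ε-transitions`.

14, 11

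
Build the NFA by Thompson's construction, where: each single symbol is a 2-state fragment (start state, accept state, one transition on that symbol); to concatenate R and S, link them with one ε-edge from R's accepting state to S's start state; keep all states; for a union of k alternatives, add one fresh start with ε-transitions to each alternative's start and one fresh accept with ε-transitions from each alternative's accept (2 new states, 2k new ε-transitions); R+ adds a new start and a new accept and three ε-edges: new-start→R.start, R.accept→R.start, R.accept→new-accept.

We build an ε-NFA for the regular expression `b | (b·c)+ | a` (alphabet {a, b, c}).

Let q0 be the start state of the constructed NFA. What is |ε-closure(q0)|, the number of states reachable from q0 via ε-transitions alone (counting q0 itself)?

5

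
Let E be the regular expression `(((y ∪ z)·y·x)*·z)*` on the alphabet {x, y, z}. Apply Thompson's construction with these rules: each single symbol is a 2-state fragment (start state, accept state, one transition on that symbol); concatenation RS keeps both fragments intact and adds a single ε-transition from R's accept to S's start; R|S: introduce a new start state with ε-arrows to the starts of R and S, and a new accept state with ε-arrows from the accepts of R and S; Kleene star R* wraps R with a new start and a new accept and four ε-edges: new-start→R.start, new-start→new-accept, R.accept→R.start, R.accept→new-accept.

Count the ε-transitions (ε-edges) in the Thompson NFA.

15

By structural recursion:
Each of the 5 symbol leaves contributes 0 ε-transitions.
  y ∪ z = 4 ε-transitions
  (y ∪ z)·y·x = 6 ε-transitions
  ((y ∪ z)·y·x)* = 10 ε-transitions
  ((y ∪ z)·y·x)*·z = 11 ε-transitions
  (((y ∪ z)·y·x)*·z)* = 15 ε-transitions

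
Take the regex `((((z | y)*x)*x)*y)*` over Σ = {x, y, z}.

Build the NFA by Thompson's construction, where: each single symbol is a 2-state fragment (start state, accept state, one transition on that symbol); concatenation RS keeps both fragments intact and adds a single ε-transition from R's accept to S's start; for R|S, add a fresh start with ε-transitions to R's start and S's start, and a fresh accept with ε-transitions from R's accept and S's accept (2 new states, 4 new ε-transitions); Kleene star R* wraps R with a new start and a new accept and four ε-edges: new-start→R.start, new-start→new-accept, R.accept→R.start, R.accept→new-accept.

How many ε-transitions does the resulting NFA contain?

Per subexpression:
Each of the 5 symbol leaves contributes 0 ε-transitions.
  z | y : 4 ε-transitions
  (z | y)* : 8 ε-transitions
  (z | y)*x : 9 ε-transitions
  ((z | y)*x)* : 13 ε-transitions
  ((z | y)*x)*x : 14 ε-transitions
  (((z | y)*x)*x)* : 18 ε-transitions
  (((z | y)*x)*x)*y : 19 ε-transitions
  ((((z | y)*x)*x)*y)* : 23 ε-transitions

23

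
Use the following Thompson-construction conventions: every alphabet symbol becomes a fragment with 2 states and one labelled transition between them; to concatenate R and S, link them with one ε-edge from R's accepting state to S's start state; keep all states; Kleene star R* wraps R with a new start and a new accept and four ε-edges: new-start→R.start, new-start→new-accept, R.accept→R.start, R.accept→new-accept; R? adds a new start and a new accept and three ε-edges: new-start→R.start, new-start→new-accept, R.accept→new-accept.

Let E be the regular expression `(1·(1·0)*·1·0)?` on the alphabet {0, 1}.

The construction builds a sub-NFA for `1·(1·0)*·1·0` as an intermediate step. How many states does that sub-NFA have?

Fragment for `1·(1·0)*·1·0`:
Each of the 5 symbol leaves contributes a 2-state fragment.
  1·0 → 4 states
  (1·0)* → 6 states
  1·(1·0)*·1·0 → 12 states

12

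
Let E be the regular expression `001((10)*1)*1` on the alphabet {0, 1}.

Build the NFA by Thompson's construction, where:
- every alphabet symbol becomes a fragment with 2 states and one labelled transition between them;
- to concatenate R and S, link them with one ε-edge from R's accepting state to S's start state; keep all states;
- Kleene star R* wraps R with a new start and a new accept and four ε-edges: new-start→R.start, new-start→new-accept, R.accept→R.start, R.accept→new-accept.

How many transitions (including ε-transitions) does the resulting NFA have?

21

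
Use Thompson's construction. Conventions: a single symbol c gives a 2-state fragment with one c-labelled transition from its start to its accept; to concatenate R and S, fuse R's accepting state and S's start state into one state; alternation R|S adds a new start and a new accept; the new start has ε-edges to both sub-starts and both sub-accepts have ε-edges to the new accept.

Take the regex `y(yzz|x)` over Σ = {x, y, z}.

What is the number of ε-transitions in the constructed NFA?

4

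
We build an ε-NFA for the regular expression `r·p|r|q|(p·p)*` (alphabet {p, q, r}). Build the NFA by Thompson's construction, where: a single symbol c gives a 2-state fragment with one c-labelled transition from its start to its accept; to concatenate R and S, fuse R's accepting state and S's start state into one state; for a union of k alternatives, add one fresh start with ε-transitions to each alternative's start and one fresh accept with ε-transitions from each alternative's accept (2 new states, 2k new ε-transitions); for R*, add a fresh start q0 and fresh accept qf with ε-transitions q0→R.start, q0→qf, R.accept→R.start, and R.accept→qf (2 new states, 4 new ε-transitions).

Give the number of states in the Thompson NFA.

Recursing over subexpressions:
Each of the 6 symbol leaves contributes a 2-state fragment.
  r·p — 3 states
  p·p — 3 states
  (p·p)* — 5 states
  r·p|r|q|(p·p)* — 14 states

14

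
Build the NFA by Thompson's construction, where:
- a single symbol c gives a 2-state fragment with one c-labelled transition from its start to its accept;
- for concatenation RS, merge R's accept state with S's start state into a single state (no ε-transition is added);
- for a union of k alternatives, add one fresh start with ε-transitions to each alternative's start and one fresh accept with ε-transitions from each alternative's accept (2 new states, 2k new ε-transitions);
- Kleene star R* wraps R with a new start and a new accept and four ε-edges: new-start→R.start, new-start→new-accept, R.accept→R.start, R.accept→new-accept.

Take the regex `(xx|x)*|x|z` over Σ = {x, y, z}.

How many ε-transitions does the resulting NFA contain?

Recursing over subexpressions:
Each of the 5 symbol leaves contributes 0 ε-transitions.
  xx = 0 ε-transitions
  xx|x = 4 ε-transitions
  (xx|x)* = 8 ε-transitions
  (xx|x)*|x|z = 14 ε-transitions

14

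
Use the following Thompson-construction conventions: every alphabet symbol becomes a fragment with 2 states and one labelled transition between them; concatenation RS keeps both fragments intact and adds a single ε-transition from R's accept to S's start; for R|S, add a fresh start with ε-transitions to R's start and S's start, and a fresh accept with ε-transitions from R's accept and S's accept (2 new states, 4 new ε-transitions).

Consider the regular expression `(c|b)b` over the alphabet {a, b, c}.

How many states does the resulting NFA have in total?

8

Recursing over subexpressions:
Each of the 3 symbol leaves contributes a 2-state fragment.
  c|b = 6 states
  (c|b)b = 8 states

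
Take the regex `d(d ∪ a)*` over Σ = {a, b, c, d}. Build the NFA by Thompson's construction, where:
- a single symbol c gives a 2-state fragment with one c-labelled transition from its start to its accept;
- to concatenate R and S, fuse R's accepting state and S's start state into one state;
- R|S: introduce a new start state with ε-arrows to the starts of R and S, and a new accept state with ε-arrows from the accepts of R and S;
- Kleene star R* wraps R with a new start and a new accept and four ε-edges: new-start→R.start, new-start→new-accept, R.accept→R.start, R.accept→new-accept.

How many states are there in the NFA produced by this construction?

By structural recursion:
Each of the 3 symbol leaves contributes a 2-state fragment.
  d ∪ a = 6 states
  (d ∪ a)* = 8 states
  d(d ∪ a)* = 9 states

9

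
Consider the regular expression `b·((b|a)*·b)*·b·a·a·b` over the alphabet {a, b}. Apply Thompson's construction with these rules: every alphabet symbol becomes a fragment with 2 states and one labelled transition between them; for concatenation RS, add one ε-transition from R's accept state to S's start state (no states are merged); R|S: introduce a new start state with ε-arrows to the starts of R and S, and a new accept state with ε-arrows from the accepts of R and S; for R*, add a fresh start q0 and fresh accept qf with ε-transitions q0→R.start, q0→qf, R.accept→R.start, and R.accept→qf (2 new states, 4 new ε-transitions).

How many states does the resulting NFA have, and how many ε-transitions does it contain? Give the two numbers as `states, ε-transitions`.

22, 18

Building bottom-up:
Each of the 8 symbol leaves contributes 2 states and 0 ε-transitions.
  b|a = 6 states, 4 ε-transitions
  (b|a)* = 8 states, 8 ε-transitions
  (b|a)*·b = 10 states, 9 ε-transitions
  ((b|a)*·b)* = 12 states, 13 ε-transitions
  b·((b|a)*·b)*·b·a·a·b = 22 states, 18 ε-transitions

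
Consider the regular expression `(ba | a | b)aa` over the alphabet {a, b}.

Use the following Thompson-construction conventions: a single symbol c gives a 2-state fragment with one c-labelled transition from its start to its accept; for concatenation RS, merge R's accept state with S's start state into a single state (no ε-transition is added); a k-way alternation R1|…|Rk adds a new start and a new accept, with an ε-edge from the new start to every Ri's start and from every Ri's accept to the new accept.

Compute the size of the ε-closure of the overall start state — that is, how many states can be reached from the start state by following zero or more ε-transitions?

Compute the ε-closure size of each fragment's start state recursively; a symbol fragment's start has no outgoing ε-edge, so its closure is just itself (size 1).
  ba — same as the first factor's closure: |closure| = 1
  ba | a | b — |closure| = 1 + 1 + 1 + 1 = 4 (the new accept is not ε-reachable since no branch accepts ε)
  (ba | a | b)aa — same as the first factor's closure: |closure| = 4

4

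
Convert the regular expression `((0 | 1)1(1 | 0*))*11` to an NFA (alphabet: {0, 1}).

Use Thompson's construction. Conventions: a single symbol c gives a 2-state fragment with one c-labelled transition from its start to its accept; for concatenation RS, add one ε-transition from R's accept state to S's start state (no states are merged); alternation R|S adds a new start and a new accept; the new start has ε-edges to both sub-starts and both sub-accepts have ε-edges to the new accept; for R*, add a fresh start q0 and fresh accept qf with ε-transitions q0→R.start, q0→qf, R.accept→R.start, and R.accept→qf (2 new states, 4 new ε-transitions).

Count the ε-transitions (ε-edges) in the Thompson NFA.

20

Building bottom-up:
Each of the 7 symbol leaves contributes 0 ε-transitions.
  0 | 1 : 4 ε-transitions
  0* : 4 ε-transitions
  1 | 0* : 8 ε-transitions
  (0 | 1)1(1 | 0*) : 14 ε-transitions
  ((0 | 1)1(1 | 0*))* : 18 ε-transitions
  ((0 | 1)1(1 | 0*))*11 : 20 ε-transitions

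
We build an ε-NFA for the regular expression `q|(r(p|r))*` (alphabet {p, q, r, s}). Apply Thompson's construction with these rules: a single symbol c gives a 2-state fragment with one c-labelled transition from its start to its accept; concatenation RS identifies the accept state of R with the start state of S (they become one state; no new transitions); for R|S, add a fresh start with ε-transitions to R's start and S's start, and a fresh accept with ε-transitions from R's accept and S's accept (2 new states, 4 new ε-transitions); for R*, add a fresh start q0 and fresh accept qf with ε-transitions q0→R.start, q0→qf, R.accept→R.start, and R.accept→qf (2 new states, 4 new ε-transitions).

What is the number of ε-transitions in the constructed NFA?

Per subexpression:
Each of the 4 symbol leaves contributes 0 ε-transitions.
  p|r — 4 ε-transitions
  r(p|r) — 4 ε-transitions
  (r(p|r))* — 8 ε-transitions
  q|(r(p|r))* — 12 ε-transitions

12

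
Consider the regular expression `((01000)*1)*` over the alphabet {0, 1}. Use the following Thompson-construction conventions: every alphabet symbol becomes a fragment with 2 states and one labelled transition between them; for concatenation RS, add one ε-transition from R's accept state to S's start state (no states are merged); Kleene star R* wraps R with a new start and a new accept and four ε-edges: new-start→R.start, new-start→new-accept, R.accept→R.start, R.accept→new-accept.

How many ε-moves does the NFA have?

13

Bottom-up over the parse tree:
Each of the 6 symbol leaves contributes 0 ε-transitions.
  01000 — 4 ε-transitions
  (01000)* — 8 ε-transitions
  (01000)*1 — 9 ε-transitions
  ((01000)*1)* — 13 ε-transitions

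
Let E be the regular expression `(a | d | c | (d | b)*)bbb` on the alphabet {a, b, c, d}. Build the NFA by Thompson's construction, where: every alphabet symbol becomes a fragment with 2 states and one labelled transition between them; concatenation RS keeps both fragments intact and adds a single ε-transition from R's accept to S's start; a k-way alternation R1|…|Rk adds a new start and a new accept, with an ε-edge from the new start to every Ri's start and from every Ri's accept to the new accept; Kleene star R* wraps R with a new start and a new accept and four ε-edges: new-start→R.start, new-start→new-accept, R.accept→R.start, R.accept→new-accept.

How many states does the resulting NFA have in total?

22

By structural recursion:
Each of the 8 symbol leaves contributes a 2-state fragment.
  d | b = 6 states
  (d | b)* = 8 states
  a | d | c | (d | b)* = 16 states
  (a | d | c | (d | b)*)bbb = 22 states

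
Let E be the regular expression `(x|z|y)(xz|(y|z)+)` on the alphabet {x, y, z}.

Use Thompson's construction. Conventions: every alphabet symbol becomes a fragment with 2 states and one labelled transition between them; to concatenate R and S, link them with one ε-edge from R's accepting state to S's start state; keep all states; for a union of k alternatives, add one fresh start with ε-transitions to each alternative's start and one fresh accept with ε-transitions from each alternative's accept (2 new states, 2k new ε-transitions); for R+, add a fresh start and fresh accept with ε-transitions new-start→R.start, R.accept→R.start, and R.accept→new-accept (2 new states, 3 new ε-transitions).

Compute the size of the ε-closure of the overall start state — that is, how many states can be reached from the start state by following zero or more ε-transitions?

Let C(F) = |ε-closure(F.start)| within fragment F, and note whether F accepts ε. Symbol fragments have C = 1 and do not accept ε. Then:
  x|z|y → |closure| = 1 + 1 + 1 + 1 = 4 (the new accept is not ε-reachable since no branch accepts ε)
  xz → |closure| equals the left operand's closure size = 1 (its accept is not ε-reachable, so the closure stops there)
  y|z → |closure| = 1 + 1 + 1 = 3 (the new accept is not ε-reachable since no branch accepts ε)
  (y|z)+ → new start ε-reaches only the body's start; the new accept needs a symbol first: |closure| = 1 + 3 = 4
  xz|(y|z)+ → new start ε-reaches every alternative's start; none of them accept ε, so the new accept is not reached: |closure| = 1 + 1 + 4 = 6
  (x|z|y)(xz|(y|z)+) → |closure| equals the left operand's closure size = 4 (its accept is not ε-reachable, so the closure stops there)

4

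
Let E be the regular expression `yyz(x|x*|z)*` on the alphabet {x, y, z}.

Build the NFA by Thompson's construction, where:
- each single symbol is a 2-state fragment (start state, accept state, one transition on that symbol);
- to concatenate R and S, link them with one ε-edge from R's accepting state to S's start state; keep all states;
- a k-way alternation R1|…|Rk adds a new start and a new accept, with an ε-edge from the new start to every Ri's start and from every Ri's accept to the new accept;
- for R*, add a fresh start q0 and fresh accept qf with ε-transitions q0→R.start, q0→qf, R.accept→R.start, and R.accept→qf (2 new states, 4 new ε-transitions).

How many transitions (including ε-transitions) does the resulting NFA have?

23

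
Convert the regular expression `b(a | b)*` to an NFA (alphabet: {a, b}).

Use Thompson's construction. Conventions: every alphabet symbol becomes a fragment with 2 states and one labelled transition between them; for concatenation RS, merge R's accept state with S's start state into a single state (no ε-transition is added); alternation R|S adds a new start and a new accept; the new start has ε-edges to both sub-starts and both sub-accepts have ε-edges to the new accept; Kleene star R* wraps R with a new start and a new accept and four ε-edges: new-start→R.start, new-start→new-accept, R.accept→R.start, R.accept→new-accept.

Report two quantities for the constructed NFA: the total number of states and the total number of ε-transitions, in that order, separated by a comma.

Per subexpression:
Each of the 3 symbol leaves contributes 2 states and 0 ε-transitions.
  a | b — 6 states, 4 ε-transitions
  (a | b)* — 8 states, 8 ε-transitions
  b(a | b)* — 9 states, 8 ε-transitions

9, 8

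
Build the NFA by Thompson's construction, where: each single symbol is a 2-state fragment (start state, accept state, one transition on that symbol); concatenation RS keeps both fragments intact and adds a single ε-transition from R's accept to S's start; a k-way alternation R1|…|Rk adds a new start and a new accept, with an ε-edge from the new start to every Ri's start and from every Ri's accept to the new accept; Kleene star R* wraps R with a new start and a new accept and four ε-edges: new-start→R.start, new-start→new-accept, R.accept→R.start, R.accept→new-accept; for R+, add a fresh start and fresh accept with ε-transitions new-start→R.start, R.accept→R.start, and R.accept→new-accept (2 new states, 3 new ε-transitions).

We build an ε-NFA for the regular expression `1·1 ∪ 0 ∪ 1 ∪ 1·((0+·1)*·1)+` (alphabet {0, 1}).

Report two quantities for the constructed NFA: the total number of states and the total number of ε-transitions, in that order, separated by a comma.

By structural recursion:
Each of the 8 symbol leaves contributes 2 states and 0 ε-transitions.
  1·1 = 4 states, 1 ε-transition
  0+ = 4 states, 3 ε-transitions
  0+·1 = 6 states, 4 ε-transitions
  (0+·1)* = 8 states, 8 ε-transitions
  (0+·1)*·1 = 10 states, 9 ε-transitions
  ((0+·1)*·1)+ = 12 states, 12 ε-transitions
  1·((0+·1)*·1)+ = 14 states, 13 ε-transitions
  1·1 ∪ 0 ∪ 1 ∪ 1·((0+·1)*·1)+ = 24 states, 22 ε-transitions

24, 22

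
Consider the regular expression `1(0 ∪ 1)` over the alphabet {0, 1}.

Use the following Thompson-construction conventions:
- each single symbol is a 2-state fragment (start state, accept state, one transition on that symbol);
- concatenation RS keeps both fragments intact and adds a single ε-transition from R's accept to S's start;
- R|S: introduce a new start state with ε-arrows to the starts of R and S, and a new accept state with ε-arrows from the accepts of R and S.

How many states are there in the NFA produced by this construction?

Building bottom-up:
Each of the 3 symbol leaves contributes a 2-state fragment.
  0 ∪ 1 : 6 states
  1(0 ∪ 1) : 8 states

8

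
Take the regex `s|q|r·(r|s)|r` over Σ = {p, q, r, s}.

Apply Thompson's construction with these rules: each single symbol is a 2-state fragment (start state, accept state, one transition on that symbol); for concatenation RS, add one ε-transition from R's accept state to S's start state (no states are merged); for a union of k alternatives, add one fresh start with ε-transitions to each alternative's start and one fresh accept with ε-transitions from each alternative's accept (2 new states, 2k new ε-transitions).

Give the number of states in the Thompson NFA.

16

Building bottom-up:
Each of the 6 symbol leaves contributes a 2-state fragment.
  r|s = 6 states
  r·(r|s) = 8 states
  s|q|r·(r|s)|r = 16 states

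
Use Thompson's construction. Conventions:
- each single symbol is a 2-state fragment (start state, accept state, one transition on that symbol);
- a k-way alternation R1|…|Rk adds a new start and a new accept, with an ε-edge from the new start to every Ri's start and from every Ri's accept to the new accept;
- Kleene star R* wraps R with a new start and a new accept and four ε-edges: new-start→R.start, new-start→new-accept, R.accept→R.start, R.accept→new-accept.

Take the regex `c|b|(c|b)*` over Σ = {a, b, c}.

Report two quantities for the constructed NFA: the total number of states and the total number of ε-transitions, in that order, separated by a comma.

Per subexpression:
Each of the 4 symbol leaves contributes 2 states and 0 ε-transitions.
  c|b — 6 states, 4 ε-transitions
  (c|b)* — 8 states, 8 ε-transitions
  c|b|(c|b)* — 14 states, 14 ε-transitions

14, 14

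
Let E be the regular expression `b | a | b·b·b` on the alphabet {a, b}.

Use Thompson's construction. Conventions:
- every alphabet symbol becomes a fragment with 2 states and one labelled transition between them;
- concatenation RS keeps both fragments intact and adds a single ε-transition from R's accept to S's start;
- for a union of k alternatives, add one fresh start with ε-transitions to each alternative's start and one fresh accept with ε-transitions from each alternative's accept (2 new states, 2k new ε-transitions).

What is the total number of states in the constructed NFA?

12

Building bottom-up:
Each of the 5 symbol leaves contributes a 2-state fragment.
  b·b·b → 6 states
  b | a | b·b·b → 12 states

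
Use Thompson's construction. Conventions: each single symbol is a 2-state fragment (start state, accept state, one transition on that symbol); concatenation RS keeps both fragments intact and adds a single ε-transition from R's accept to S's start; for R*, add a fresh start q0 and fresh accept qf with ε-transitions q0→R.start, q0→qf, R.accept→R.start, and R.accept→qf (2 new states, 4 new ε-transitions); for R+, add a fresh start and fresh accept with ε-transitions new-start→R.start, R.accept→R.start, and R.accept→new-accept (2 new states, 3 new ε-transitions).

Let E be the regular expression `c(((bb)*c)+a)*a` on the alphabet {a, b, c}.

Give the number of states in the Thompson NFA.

Building bottom-up:
Each of the 6 symbol leaves contributes a 2-state fragment.
  bb = 4 states
  (bb)* = 6 states
  (bb)*c = 8 states
  ((bb)*c)+ = 10 states
  ((bb)*c)+a = 12 states
  (((bb)*c)+a)* = 14 states
  c(((bb)*c)+a)*a = 18 states

18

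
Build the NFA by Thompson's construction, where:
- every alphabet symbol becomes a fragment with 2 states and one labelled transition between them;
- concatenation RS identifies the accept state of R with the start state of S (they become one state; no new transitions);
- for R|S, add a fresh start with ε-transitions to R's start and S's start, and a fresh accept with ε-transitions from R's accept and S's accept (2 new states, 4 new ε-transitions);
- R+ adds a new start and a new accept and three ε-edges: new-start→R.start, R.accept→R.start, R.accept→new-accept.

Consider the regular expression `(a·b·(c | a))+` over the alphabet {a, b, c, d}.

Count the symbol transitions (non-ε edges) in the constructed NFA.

4

Bottom-up over the parse tree:
Each of the 4 symbol leaves contributes exactly 1 symbol transition.
  c | a : 2 symbol transitions
  a·b·(c | a) : 4 symbol transitions
  (a·b·(c | a))+ : 4 symbol transitions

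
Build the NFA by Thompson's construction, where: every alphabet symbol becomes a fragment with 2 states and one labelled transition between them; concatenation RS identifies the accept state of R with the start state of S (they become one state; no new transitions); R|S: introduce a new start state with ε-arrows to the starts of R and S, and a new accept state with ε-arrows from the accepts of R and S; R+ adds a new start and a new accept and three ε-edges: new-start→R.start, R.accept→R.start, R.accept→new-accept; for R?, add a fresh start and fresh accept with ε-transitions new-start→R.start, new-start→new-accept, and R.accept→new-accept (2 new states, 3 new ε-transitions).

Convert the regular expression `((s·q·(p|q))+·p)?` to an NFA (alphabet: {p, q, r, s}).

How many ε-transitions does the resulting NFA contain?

Building bottom-up:
Each of the 5 symbol leaves contributes 0 ε-transitions.
  p|q → 4 ε-transitions
  s·q·(p|q) → 4 ε-transitions
  (s·q·(p|q))+ → 7 ε-transitions
  (s·q·(p|q))+·p → 7 ε-transitions
  ((s·q·(p|q))+·p)? → 10 ε-transitions

10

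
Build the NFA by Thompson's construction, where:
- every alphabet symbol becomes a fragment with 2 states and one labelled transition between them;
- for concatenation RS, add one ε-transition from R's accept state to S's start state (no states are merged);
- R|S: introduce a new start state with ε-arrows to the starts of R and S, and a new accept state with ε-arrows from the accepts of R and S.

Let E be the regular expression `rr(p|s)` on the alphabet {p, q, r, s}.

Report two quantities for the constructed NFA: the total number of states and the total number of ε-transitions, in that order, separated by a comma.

10, 6

Building bottom-up:
Each of the 4 symbol leaves contributes 2 states and 0 ε-transitions.
  p|s → 6 states, 4 ε-transitions
  rr(p|s) → 10 states, 6 ε-transitions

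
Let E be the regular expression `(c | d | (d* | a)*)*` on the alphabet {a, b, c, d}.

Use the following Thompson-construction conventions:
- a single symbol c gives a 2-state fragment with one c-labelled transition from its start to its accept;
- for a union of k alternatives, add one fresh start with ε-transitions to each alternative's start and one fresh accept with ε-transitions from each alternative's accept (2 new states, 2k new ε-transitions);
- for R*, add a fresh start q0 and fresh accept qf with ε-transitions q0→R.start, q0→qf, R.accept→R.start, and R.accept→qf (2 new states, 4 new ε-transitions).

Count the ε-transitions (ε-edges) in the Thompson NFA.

By structural recursion:
Each of the 4 symbol leaves contributes 0 ε-transitions.
  d* : 4 ε-transitions
  d* | a : 8 ε-transitions
  (d* | a)* : 12 ε-transitions
  c | d | (d* | a)* : 18 ε-transitions
  (c | d | (d* | a)*)* : 22 ε-transitions

22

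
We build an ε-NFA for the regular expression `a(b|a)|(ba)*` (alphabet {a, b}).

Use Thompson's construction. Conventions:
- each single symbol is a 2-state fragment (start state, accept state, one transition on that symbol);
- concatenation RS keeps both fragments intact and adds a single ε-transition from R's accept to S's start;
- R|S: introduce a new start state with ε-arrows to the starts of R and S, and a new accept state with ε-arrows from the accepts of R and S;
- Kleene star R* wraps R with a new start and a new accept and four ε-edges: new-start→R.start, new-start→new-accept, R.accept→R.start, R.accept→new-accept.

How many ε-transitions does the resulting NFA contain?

14

Bottom-up over the parse tree:
Each of the 5 symbol leaves contributes 0 ε-transitions.
  b|a — 4 ε-transitions
  a(b|a) — 5 ε-transitions
  ba — 1 ε-transition
  (ba)* — 5 ε-transitions
  a(b|a)|(ba)* — 14 ε-transitions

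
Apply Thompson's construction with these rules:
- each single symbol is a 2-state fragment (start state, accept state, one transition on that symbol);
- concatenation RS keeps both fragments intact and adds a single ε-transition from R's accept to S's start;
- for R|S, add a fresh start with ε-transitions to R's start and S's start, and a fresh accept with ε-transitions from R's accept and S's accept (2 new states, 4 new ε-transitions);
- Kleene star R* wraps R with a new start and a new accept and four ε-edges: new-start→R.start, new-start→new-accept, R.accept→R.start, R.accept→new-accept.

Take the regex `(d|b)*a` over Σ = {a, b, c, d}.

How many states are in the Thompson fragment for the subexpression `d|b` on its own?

Fragment for `d|b`:
Each of the 2 symbol leaves contributes a 2-state fragment.
  d|b = 6 states

6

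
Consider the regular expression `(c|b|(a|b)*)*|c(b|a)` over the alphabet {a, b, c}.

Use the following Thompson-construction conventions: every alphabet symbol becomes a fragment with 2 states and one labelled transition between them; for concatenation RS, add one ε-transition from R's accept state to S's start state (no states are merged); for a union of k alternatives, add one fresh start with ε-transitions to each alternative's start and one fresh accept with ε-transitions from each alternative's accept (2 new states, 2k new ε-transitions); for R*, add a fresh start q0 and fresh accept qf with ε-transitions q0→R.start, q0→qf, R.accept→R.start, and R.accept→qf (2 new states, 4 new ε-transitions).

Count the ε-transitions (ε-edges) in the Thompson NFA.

27

Bottom-up over the parse tree:
Each of the 7 symbol leaves contributes 0 ε-transitions.
  a|b = 4 ε-transitions
  (a|b)* = 8 ε-transitions
  c|b|(a|b)* = 14 ε-transitions
  (c|b|(a|b)*)* = 18 ε-transitions
  b|a = 4 ε-transitions
  c(b|a) = 5 ε-transitions
  (c|b|(a|b)*)*|c(b|a) = 27 ε-transitions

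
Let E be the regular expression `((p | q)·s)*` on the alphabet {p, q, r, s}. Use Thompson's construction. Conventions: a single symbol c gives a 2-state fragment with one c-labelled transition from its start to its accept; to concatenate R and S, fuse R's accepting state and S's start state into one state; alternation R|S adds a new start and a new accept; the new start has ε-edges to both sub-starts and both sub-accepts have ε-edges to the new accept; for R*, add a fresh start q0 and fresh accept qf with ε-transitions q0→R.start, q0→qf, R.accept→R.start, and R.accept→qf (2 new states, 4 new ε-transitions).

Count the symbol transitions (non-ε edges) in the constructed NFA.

By structural recursion:
Each of the 3 symbol leaves contributes exactly 1 symbol transition.
  p | q — 2 symbol transitions
  (p | q)·s — 3 symbol transitions
  ((p | q)·s)* — 3 symbol transitions

3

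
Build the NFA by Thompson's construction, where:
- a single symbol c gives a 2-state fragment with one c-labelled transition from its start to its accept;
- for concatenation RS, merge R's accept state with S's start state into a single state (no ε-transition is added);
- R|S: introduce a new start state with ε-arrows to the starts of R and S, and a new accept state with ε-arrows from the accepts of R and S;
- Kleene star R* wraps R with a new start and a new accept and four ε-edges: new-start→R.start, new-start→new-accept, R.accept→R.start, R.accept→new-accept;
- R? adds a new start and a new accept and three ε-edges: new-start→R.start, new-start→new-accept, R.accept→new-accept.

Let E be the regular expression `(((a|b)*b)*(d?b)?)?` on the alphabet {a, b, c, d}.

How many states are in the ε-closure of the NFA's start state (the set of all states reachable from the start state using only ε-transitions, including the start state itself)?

13

Compute the ε-closure size of each fragment's start state recursively; a symbol fragment's start has no outgoing ε-edge, so its closure is just itself (size 1).
  a|b : |closure| = 1 + 1 + 1 = 3 (the new accept is not ε-reachable since no branch accepts ε)
  (a|b)* : new start has ε-edges to the inner start and to the new accept, so |closure| = 2 + 3 = 5
  (a|b)*b : |closure| = 5 + (1−1) = 5 (closure spills across the concat boundary because the left factor accepts ε)
  ((a|b)*b)* : |closure| = 1 (new start) + 5 (body) + 1 (new accept) = 7
  d? : |closure| = 1 (new start) + 1 (body) + 1 (new accept, via ε) = 3
  d?b : the left operand accepts ε, so the closure extends into the next operand (the shared merged state is already counted); |closure| = 3 + (1−1) = 3
  (d?b)? : new start has ε-edges to the inner start and to the new accept, so |closure| = 2 + 3 = 5
  ((a|b)*b)*(d?b)? : the left operand accepts ε, so the closure extends into the next operand (the shared merged state is already counted); |closure| = 7 + (5−1) = 11
  (((a|b)*b)*(d?b)?)? : new start has ε-edges to the inner start and to the new accept, so |closure| = 2 + 11 = 13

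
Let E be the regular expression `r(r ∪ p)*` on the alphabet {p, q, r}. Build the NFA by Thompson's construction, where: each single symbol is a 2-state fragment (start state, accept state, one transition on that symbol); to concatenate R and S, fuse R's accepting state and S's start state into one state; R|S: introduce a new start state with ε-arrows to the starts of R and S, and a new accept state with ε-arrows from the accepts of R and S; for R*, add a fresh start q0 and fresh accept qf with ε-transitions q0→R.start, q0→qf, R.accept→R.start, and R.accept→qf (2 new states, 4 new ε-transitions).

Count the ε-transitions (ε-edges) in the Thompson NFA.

Recursing over subexpressions:
Each of the 3 symbol leaves contributes 0 ε-transitions.
  r ∪ p = 4 ε-transitions
  (r ∪ p)* = 8 ε-transitions
  r(r ∪ p)* = 8 ε-transitions

8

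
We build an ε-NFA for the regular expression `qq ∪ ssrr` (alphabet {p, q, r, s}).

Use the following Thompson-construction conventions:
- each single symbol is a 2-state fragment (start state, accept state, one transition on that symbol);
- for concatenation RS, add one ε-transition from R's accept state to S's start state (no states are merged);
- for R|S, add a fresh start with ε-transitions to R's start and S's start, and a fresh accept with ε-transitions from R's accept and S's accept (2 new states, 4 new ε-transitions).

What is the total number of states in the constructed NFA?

14

Per subexpression:
Each of the 6 symbol leaves contributes a 2-state fragment.
  qq — 4 states
  ssrr — 8 states
  qq ∪ ssrr — 14 states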